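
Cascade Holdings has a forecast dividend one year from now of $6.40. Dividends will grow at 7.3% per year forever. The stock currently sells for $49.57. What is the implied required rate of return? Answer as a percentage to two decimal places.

Rearranging the constant-growth DDM: r = D₁/P₀ + g.
r = 6.4000 / 49.57 + 0.073 = 0.12911 + 0.073 = 0.20211

20.21%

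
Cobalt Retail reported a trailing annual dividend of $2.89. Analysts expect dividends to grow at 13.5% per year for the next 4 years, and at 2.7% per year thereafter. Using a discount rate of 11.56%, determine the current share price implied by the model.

Two-stage DDM. Project D₁…D_4 at 0.135, terminal growth 0.027, discount at r = 0.1156.
D_1 = 3.2802
D_2 = 3.7230
D_3 = 4.2256
D_4 = 4.7960
Terminal value at t=4: TV = D_5/(r−g) = 4.9255/(0.1156−0.027) = 55.5927
P₀ = 3.2802/(1+0.1156)^1 + 3.7230/(1+0.1156)^2 + 4.2256/(1+0.1156)^3 + 4.7960/(1+0.1156)^4 + 55.5927/(1+0.1156)^4 = 47.9622

$47.96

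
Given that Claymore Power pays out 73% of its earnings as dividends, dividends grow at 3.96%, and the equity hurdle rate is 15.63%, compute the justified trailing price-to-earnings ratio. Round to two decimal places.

6.50

Justified trailing P/E = b(1+g)/(r−g) = 0.73×(1+0.0396)/(0.1563−0.0396) = 6.5031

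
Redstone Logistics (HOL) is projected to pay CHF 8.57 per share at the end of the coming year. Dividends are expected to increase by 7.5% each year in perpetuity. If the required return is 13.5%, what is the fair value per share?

CHF 142.83

Gordon growth model: P₀ = D₁/(r − g), with D₁ = 8.57 given directly.
P₀ = 8.5700 / (0.135 − 0.075) = 8.5700 / 0.06 = 142.8333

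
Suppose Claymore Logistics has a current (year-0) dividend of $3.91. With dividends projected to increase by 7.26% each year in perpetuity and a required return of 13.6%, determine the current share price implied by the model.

$66.15

Gordon growth model: P₀ = D₁/(r − g). D₁ = 3.91 × (1 + 0.0726) = 4.1939.
P₀ = 4.1939 / (0.136 − 0.0726) = 4.1939 / 0.0634 = 66.1493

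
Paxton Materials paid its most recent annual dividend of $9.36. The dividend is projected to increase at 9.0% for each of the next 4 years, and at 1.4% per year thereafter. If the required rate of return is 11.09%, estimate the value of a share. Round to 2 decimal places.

Two-stage DDM. Project D₁…D_4 at 0.09, terminal growth 0.014, discount at r = 0.1109.
D_1 = 10.2024
D_2 = 11.1206
D_3 = 12.1215
D_4 = 13.2124
Terminal value at t=4: TV = D_5/(r−g) = 13.3974/(0.1109−0.014) = 138.2598
P₀ = 10.2024/(1+0.1109)^1 + 11.1206/(1+0.1109)^2 + 12.1215/(1+0.1109)^3 + 13.2124/(1+0.1109)^4 + 138.2598/(1+0.1109)^4 = 126.4931

$126.49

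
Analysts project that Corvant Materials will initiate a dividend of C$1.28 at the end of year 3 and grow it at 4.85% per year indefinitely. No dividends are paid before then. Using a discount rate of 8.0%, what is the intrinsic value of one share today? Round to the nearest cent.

C$34.84

Deferred-dividend DDM. At t=2 the remaining stream is a growing perpetuity with first payment D_3 = 1.28.
V_2 = D_3/(r−g) = 1.28/(0.08−0.0485) = 40.6349
P₀ = V_2/(1+r)^2 = 40.6349/(1+0.08)^2 = 34.8379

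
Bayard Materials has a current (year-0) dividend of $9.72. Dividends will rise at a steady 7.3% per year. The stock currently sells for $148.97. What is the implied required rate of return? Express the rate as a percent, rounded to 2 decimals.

Rearranging the constant-growth DDM: r = D₁/P₀ + g.
D₁ = 9.72 × (1 + 0.073) = 10.4296.
r = 10.4296 / 148.97 + 0.073 = 0.07001 + 0.073 = 0.14301

14.30%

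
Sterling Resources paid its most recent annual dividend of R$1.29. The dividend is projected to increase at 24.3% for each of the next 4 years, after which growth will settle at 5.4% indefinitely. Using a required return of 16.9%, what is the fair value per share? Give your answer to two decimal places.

R$21.14

Two-stage DDM. Project D₁…D_4 at 0.243, terminal growth 0.054, discount at r = 0.169.
D_1 = 1.6035
D_2 = 1.9931
D_3 = 2.4774
D_4 = 3.0795
Terminal value at t=4: TV = D_5/(r−g) = 3.2457/(0.169−0.054) = 28.2239
P₀ = 1.6035/(1+0.169)^1 + 1.9931/(1+0.169)^2 + 2.4774/(1+0.169)^3 + 3.0795/(1+0.169)^4 + 28.2239/(1+0.169)^4 = 21.1432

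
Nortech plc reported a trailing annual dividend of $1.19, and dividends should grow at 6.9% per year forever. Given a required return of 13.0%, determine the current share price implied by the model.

$20.85

Gordon growth model: P₀ = D₁/(r − g). D₁ = 1.19 × (1 + 0.069) = 1.2721.
P₀ = 1.2721 / (0.13 − 0.069) = 1.2721 / 0.061 = 20.8543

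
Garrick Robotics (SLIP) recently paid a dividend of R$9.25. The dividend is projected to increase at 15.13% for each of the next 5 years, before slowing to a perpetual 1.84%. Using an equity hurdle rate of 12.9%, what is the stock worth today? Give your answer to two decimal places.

Two-stage DDM. Project D₁…D_5 at 0.1513, terminal growth 0.0184, discount at r = 0.129.
D_1 = 10.6495
D_2 = 12.2608
D_3 = 14.1159
D_4 = 16.2516
D_5 = 18.7105
Terminal value at t=5: TV = D_6/(r−g) = 19.0547/(0.129−0.0184) = 172.2850
P₀ = 10.6495/(1+0.129)^1 + 12.2608/(1+0.129)^2 + 14.1159/(1+0.129)^3 + 16.2516/(1+0.129)^4 + 18.7105/(1+0.129)^5 + 172.2850/(1+0.129)^5 = 142.9881

R$142.99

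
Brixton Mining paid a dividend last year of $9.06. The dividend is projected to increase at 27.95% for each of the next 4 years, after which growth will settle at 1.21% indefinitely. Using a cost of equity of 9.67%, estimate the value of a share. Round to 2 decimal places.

$254.89

Two-stage DDM. Project D₁…D_4 at 0.2795, terminal growth 0.0121, discount at r = 0.0967.
D_1 = 11.5923
D_2 = 14.8323
D_3 = 18.9779
D_4 = 24.2823
Terminal value at t=4: TV = D_5/(r−g) = 24.5761/(0.0967−0.0121) = 290.4975
P₀ = 11.5923/(1+0.0967)^1 + 14.8323/(1+0.0967)^2 + 18.9779/(1+0.0967)^3 + 24.2823/(1+0.0967)^4 + 290.4975/(1+0.0967)^4 = 254.8879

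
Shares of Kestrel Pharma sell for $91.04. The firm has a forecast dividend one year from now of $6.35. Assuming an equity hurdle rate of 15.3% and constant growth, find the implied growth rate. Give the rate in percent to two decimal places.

8.33%

From P₀ = D₁/(r − g), the implied growth is g = r − D₁/P₀.
g = 0.153 − 6.35/91.04 = 0.153 − 0.06975 = 0.08325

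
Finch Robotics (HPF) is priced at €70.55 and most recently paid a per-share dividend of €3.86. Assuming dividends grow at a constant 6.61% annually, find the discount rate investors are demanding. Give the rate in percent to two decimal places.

12.44%

Rearranging the constant-growth DDM: r = D₁/P₀ + g.
D₁ = 3.86 × (1 + 0.0661) = 4.1151.
r = 4.1151 / 70.55 + 0.0661 = 0.05833 + 0.0661 = 0.12443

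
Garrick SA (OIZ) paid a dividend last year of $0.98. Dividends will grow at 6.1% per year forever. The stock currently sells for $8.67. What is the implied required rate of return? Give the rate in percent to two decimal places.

Rearranging the constant-growth DDM: r = D₁/P₀ + g.
D₁ = 0.98 × (1 + 0.061) = 1.0398.
r = 1.0398 / 8.67 + 0.061 = 0.11993 + 0.061 = 0.18093

18.09%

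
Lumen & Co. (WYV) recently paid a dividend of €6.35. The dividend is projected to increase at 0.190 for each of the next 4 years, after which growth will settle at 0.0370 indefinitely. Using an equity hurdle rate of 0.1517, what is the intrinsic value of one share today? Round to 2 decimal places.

Two-stage DDM. Project D₁…D_4 at 0.19, terminal growth 0.037, discount at r = 0.1517.
D_1 = 7.5565
D_2 = 8.9922
D_3 = 10.7008
D_4 = 12.7339
Terminal value at t=4: TV = D_5/(r−g) = 13.2051/(0.1517−0.037) = 115.1269
P₀ = 7.5565/(1+0.1517)^1 + 8.9922/(1+0.1517)^2 + 10.7008/(1+0.1517)^3 + 12.7339/(1+0.1517)^4 + 115.1269/(1+0.1517)^4 = 93.0195

€93.02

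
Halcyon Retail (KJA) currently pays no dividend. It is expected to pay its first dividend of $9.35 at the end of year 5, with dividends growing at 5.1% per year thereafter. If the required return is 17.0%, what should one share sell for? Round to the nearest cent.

$41.93

Deferred-dividend DDM. At t=4 the remaining stream is a growing perpetuity with first payment D_5 = 9.35.
V_4 = D_5/(r−g) = 9.35/(0.17−0.051) = 78.5714
P₀ = V_4/(1+r)^4 = 78.5714/(1+0.17)^4 = 41.9296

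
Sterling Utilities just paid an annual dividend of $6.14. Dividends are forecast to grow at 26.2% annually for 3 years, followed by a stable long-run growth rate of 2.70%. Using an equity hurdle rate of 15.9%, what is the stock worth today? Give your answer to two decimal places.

Two-stage DDM. Project D₁…D_3 at 0.262, terminal growth 0.027, discount at r = 0.159.
D_1 = 7.7487
D_2 = 9.7788
D_3 = 12.3409
Terminal value at t=3: TV = D_4/(r−g) = 12.6741/(0.159−0.027) = 96.0159
P₀ = 7.7487/(1+0.159)^1 + 9.7788/(1+0.159)^2 + 12.3409/(1+0.159)^3 + 96.0159/(1+0.159)^3 = 83.5649

$83.56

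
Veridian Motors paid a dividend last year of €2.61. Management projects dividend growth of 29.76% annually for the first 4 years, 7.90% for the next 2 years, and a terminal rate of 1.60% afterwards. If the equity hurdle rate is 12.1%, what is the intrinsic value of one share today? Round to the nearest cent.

€66.11

Three-stage DDM. Project D₁…D_6; terminal Gordon value at t=6 with g = 0.016; discount at r = 0.121.
D_1 = 3.3867
D_2 = 4.3946
D_3 = 5.7025
D_4 = 7.3995
D_5 = 7.9841
D_6 = 8.6148
TV_6 = 8.7527/(0.121−0.016) = 83.3587
P₀ = Σ Dₜ/(1+r)ᵗ + TV_6/(1+r)^6 = 66.1102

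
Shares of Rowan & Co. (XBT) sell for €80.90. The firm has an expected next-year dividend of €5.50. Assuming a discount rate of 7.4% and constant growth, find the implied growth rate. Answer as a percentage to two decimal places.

From P₀ = D₁/(r − g), the implied growth is g = r − D₁/P₀.
g = 0.074 − 5.50/80.90 = 0.074 − 0.06799 = 0.00601

0.60%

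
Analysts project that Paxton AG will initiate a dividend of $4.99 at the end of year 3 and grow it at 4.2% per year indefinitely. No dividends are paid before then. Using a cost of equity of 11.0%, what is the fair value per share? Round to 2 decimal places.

Deferred-dividend DDM. At t=2 the remaining stream is a growing perpetuity with first payment D_3 = 4.99.
V_2 = D_3/(r−g) = 4.99/(0.11−0.042) = 73.3824
P₀ = V_2/(1+r)^2 = 73.3824/(1+0.11)^2 = 59.5588

$59.56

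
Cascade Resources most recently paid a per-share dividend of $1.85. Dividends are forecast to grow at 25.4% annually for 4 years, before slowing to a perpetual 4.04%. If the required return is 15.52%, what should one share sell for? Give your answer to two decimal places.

$32.40

Two-stage DDM. Project D₁…D_4 at 0.254, terminal growth 0.0404, discount at r = 0.1552.
D_1 = 2.3199
D_2 = 2.9092
D_3 = 3.6481
D_4 = 4.5747
Terminal value at t=4: TV = D_5/(r−g) = 4.7595/(0.1552−0.0404) = 41.4591
P₀ = 2.3199/(1+0.1552)^1 + 2.9092/(1+0.1552)^2 + 3.6481/(1+0.1552)^3 + 4.5747/(1+0.1552)^4 + 41.4591/(1+0.1552)^4 = 32.4039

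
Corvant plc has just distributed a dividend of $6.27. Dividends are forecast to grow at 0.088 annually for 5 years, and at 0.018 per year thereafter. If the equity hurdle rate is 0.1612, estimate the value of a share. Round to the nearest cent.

$58.08

Two-stage DDM. Project D₁…D_5 at 0.088, terminal growth 0.018, discount at r = 0.1612.
D_1 = 6.8218
D_2 = 7.4221
D_3 = 8.0752
D_4 = 8.7858
D_5 = 9.5590
Terminal value at t=5: TV = D_6/(r−g) = 9.7311/(0.1612−0.018) = 67.9543
P₀ = 6.8218/(1+0.1612)^1 + 7.4221/(1+0.1612)^2 + 8.0752/(1+0.1612)^3 + 8.7858/(1+0.1612)^4 + 9.5590/(1+0.1612)^5 + 67.9543/(1+0.1612)^5 = 58.0837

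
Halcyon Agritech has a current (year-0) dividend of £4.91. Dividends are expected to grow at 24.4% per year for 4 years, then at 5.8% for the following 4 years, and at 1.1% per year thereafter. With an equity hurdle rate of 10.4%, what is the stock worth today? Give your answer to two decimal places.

£127.79

Three-stage DDM. Project D₁…D_8; terminal Gordon value at t=8 with g = 0.011; discount at r = 0.104.
D_1 = 6.1080
D_2 = 7.5984
D_3 = 9.4524
D_4 = 11.7588
D_5 = 12.4408
D_6 = 13.1624
D_7 = 13.9258
D_8 = 14.7335
TV_8 = 14.8956/(0.104−0.011) = 160.1673
P₀ = Σ Dₜ/(1+r)ᵗ + TV_8/(1+r)^8 = 127.7871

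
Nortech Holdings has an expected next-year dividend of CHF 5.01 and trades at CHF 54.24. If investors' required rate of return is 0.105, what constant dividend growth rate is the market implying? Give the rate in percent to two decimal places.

From P₀ = D₁/(r − g), the implied growth is g = r − D₁/P₀.
g = 0.105 − 5.01/54.24 = 0.105 − 0.09237 = 0.01263

1.26%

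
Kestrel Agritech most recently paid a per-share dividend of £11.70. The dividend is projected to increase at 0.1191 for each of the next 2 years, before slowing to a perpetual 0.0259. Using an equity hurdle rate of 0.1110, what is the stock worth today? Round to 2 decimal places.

£166.77

Two-stage DDM. Project D₁…D_2 at 0.1191, terminal growth 0.0259, discount at r = 0.111.
D_1 = 13.0935
D_2 = 14.6529
Terminal value at t=2: TV = D_3/(r−g) = 15.0324/(0.111−0.0259) = 176.6441
P₀ = 13.0935/(1+0.111)^1 + 14.6529/(1+0.111)^2 + 176.6441/(1+0.111)^2 = 166.7669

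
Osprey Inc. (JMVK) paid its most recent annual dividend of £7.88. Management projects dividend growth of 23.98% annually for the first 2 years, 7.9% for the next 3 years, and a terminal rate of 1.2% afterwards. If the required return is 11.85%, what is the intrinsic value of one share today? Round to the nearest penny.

Three-stage DDM. Project D₁…D_5; terminal Gordon value at t=5 with g = 0.012; discount at r = 0.1185.
D_1 = 9.7696
D_2 = 12.1124
D_3 = 13.0693
D_4 = 14.1017
D_5 = 15.2158
TV_5 = 15.3984/(0.1185−0.012) = 144.5855
P₀ = Σ Dₜ/(1+r)ᵗ + TV_5/(1+r)^5 = 128.0516

£128.05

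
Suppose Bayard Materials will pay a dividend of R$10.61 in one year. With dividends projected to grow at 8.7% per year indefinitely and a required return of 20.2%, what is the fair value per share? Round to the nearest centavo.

Gordon growth model: P₀ = D₁/(r − g), with D₁ = 10.61 given directly.
P₀ = 10.6100 / (0.202 − 0.087) = 10.6100 / 0.115 = 92.2609

R$92.26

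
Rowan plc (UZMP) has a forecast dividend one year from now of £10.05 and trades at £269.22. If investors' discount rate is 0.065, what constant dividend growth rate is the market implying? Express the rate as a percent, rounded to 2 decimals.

2.77%

From P₀ = D₁/(r − g), the implied growth is g = r − D₁/P₀.
g = 0.065 − 10.05/269.22 = 0.065 − 0.03733 = 0.02767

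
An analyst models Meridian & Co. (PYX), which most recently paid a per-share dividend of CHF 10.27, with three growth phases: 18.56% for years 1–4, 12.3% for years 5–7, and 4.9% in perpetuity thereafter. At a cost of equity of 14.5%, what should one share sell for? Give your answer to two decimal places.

Three-stage DDM. Project D₁…D_7; terminal Gordon value at t=7 with g = 0.049; discount at r = 0.145.
D_1 = 12.1761
D_2 = 14.4360
D_3 = 17.1153
D_4 = 20.2919
D_5 = 22.7878
D_6 = 25.5907
D_7 = 28.7384
TV_7 = 30.1466/(0.145−0.049) = 314.0268
P₀ = Σ Dₜ/(1+r)ᵗ + TV_7/(1+r)^7 = 200.6378

CHF 200.64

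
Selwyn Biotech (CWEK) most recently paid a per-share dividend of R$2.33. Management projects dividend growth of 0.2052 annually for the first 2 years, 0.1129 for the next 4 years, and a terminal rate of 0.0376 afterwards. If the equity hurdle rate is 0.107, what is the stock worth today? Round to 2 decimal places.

R$58.67

Three-stage DDM. Project D₁…D_6; terminal Gordon value at t=6 with g = 0.0376; discount at r = 0.107.
D_1 = 2.8081
D_2 = 3.3843
D_3 = 3.7664
D_4 = 4.1917
D_5 = 4.6649
D_6 = 5.1916
TV_6 = 5.3868/(0.107−0.0376) = 77.6192
P₀ = Σ Dₜ/(1+r)ᵗ + TV_6/(1+r)^6 = 58.6710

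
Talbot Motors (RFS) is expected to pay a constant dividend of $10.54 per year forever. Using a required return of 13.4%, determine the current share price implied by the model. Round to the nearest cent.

$78.66

Zero-growth DDM (perpetuity): P₀ = D/r = 10.54 / 0.134 = 78.6567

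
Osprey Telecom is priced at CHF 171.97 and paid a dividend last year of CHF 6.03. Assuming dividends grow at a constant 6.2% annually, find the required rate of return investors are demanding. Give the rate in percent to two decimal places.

9.92%

Rearranging the constant-growth DDM: r = D₁/P₀ + g.
D₁ = 6.03 × (1 + 0.062) = 6.4039.
r = 6.4039 / 171.97 + 0.062 = 0.03724 + 0.062 = 0.09924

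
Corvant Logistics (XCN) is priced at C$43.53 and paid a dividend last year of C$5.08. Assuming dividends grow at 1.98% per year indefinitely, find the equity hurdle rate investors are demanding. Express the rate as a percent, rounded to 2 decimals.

13.88%

Rearranging the constant-growth DDM: r = D₁/P₀ + g.
D₁ = 5.08 × (1 + 0.0198) = 5.1806.
r = 5.1806 / 43.53 + 0.0198 = 0.11901 + 0.0198 = 0.13881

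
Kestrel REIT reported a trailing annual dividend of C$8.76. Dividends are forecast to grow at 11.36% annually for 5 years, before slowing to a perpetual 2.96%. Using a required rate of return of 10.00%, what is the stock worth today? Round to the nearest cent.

C$181.68

Two-stage DDM. Project D₁…D_5 at 0.1136, terminal growth 0.0296, discount at r = 0.1.
D_1 = 9.7551
D_2 = 10.8633
D_3 = 12.0974
D_4 = 13.4717
D_5 = 15.0020
Terminal value at t=5: TV = D_6/(r−g) = 15.4461/(0.1−0.0296) = 219.4048
P₀ = 9.7551/(1+0.1)^1 + 10.8633/(1+0.1)^2 + 12.0974/(1+0.1)^3 + 13.4717/(1+0.1)^4 + 15.0020/(1+0.1)^5 + 219.4048/(1+0.1)^5 = 181.6847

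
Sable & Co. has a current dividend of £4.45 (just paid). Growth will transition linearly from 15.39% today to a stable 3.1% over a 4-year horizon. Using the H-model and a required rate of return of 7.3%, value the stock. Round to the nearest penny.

£135.28

H-model: P₀ = D₀[(1+g_L) + H(g_S−g_L)]/(r−g_L), with H = 4/2 = 2.
P₀ = 4.45 × [(1+0.031) + 2×(0.1539−0.031)] / (0.073−0.031)
   = 4.45 × 1.2768 / 0.042 = 135.2800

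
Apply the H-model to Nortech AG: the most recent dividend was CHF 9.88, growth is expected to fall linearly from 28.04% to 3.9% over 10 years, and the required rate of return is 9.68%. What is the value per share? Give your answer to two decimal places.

CHF 383.92

H-model: P₀ = D₀[(1+g_L) + H(g_S−g_L)]/(r−g_L), with H = 10/2 = 5.
P₀ = 9.88 × [(1+0.039) + 5×(0.2804−0.039)] / (0.0968−0.039)
   = 9.88 × 2.2460 / 0.0578 = 383.9183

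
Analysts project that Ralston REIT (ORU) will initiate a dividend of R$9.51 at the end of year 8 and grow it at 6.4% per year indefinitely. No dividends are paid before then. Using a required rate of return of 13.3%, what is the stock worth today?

R$57.51

Deferred-dividend DDM. At t=7 the remaining stream is a growing perpetuity with first payment D_8 = 9.51.
V_7 = D_8/(r−g) = 9.51/(0.133−0.064) = 137.8261
P₀ = V_7/(1+r)^7 = 137.8261/(1+0.133)^7 = 57.5072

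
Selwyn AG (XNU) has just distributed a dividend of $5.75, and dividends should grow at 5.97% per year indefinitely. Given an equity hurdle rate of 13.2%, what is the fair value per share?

$84.28

Gordon growth model: P₀ = D₁/(r − g). D₁ = 5.75 × (1 + 0.0597) = 6.0933.
P₀ = 6.0933 / (0.132 − 0.0597) = 6.0933 / 0.0723 = 84.2777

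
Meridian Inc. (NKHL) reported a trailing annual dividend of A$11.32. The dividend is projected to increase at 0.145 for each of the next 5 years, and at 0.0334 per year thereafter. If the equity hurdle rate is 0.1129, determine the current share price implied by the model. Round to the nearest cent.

Two-stage DDM. Project D₁…D_5 at 0.145, terminal growth 0.0334, discount at r = 0.1129.
D_1 = 12.9614
D_2 = 14.8408
D_3 = 16.9927
D_4 = 19.4567
D_5 = 22.2779
Terminal value at t=5: TV = D_6/(r−g) = 23.0220/(0.1129−0.0334) = 289.5844
P₀ = 12.9614/(1+0.1129)^1 + 14.8408/(1+0.1129)^2 + 16.9927/(1+0.1129)^3 + 19.4567/(1+0.1129)^4 + 22.2779/(1+0.1129)^5 + 289.5844/(1+0.1129)^5 = 231.3169

A$231.32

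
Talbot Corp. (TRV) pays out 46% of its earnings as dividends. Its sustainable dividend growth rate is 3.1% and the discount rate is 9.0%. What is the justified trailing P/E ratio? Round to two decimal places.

8.04

Justified trailing P/E = b(1+g)/(r−g) = 0.46×(1+0.031)/(0.09−0.031) = 8.0383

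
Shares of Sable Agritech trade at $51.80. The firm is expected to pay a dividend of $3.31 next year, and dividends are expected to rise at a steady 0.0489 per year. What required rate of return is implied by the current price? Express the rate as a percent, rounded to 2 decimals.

11.28%

Rearranging the constant-growth DDM: r = D₁/P₀ + g.
r = 3.3100 / 51.80 + 0.0489 = 0.06390 + 0.0489 = 0.11280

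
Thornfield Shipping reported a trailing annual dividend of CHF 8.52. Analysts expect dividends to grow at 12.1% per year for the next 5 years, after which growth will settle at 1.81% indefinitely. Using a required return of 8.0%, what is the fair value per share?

Two-stage DDM. Project D₁…D_5 at 0.121, terminal growth 0.0181, discount at r = 0.08.
D_1 = 9.5509
D_2 = 10.7066
D_3 = 12.0021
D_4 = 13.4543
D_5 = 15.0823
Terminal value at t=5: TV = D_6/(r−g) = 15.3553/(0.08−0.0181) = 248.0661
P₀ = 9.5509/(1+0.08)^1 + 10.7066/(1+0.08)^2 + 12.0021/(1+0.08)^3 + 13.4543/(1+0.08)^4 + 15.0823/(1+0.08)^5 + 248.0661/(1+0.08)^5 = 216.5340

CHF 216.53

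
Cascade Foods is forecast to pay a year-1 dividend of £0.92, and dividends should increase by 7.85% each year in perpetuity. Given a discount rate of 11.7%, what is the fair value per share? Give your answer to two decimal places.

Gordon growth model: P₀ = D₁/(r − g), with D₁ = 0.92 given directly.
P₀ = 0.9200 / (0.117 − 0.0785) = 0.9200 / 0.0385 = 23.8961

£23.90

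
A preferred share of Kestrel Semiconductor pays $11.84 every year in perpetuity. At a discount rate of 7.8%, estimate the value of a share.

Zero-growth DDM (perpetuity): P₀ = D/r = 11.84 / 0.078 = 151.7949

$151.79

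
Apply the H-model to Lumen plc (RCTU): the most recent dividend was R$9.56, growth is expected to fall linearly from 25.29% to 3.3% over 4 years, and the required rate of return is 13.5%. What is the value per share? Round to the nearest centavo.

H-model: P₀ = D₀[(1+g_L) + H(g_S−g_L)]/(r−g_L), with H = 4/2 = 2.
P₀ = 9.56 × [(1+0.033) + 2×(0.2529−0.033)] / (0.135−0.033)
   = 9.56 × 1.4728 / 0.102 = 138.0389

R$138.04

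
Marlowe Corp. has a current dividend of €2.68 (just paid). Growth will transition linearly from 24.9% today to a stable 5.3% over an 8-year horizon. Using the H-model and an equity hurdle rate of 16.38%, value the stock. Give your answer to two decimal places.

H-model: P₀ = D₀[(1+g_L) + H(g_S−g_L)]/(r−g_L), with H = 8/2 = 4.
P₀ = 2.68 × [(1+0.053) + 4×(0.249−0.053)] / (0.1638−0.053)
   = 2.68 × 1.8370 / 0.1108 = 44.4329

€44.43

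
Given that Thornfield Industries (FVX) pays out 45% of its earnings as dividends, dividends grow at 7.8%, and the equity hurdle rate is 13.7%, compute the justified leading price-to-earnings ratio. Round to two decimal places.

7.63

Justified leading P/E = b/(r−g) = 0.45/(0.137−0.078) = 7.6271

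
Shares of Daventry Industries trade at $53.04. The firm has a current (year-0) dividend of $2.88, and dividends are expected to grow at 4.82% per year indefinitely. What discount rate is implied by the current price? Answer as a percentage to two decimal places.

10.51%

Rearranging the constant-growth DDM: r = D₁/P₀ + g.
D₁ = 2.88 × (1 + 0.0482) = 3.0188.
r = 3.0188 / 53.04 + 0.0482 = 0.05692 + 0.0482 = 0.10512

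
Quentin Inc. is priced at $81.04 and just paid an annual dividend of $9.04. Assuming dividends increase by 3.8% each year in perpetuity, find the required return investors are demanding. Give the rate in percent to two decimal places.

Rearranging the constant-growth DDM: r = D₁/P₀ + g.
D₁ = 9.04 × (1 + 0.038) = 9.3835.
r = 9.3835 / 81.04 + 0.038 = 0.11579 + 0.038 = 0.15379

15.38%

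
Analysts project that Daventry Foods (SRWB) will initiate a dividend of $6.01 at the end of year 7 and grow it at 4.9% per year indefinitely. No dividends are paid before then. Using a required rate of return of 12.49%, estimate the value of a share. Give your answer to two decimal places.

Deferred-dividend DDM. At t=6 the remaining stream is a growing perpetuity with first payment D_7 = 6.01.
V_6 = D_7/(r−g) = 6.01/(0.1249−0.049) = 79.1831
P₀ = V_6/(1+r)^6 = 79.1831/(1+0.1249)^6 = 39.0795

$39.08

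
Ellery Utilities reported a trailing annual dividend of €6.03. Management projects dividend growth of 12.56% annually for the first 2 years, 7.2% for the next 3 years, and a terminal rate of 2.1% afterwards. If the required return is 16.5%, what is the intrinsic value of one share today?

Three-stage DDM. Project D₁…D_5; terminal Gordon value at t=5 with g = 0.021; discount at r = 0.165.
D_1 = 6.7874
D_2 = 7.6399
D_3 = 8.1899
D_4 = 8.7796
D_5 = 9.4117
TV_5 = 9.6094/(0.165−0.021) = 66.7318
P₀ = Σ Dₜ/(1+r)ᵗ + TV_5/(1+r)^5 = 56.8826

€56.88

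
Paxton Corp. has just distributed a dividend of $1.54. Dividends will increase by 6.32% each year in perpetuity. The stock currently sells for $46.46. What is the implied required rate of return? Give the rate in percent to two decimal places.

9.84%

Rearranging the constant-growth DDM: r = D₁/P₀ + g.
D₁ = 1.54 × (1 + 0.0632) = 1.6373.
r = 1.6373 / 46.46 + 0.0632 = 0.03524 + 0.0632 = 0.09844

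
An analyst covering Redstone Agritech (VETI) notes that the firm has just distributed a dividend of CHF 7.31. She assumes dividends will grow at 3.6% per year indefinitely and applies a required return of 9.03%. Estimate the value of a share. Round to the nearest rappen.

CHF 139.47

Gordon growth model: P₀ = D₁/(r − g). D₁ = 7.31 × (1 + 0.036) = 7.5732.
P₀ = 7.5732 / (0.0903 − 0.036) = 7.5732 / 0.0543 = 139.4689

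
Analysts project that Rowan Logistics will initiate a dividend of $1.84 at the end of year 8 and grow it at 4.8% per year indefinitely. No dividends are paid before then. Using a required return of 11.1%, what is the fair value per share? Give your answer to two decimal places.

$13.98

Deferred-dividend DDM. At t=7 the remaining stream is a growing perpetuity with first payment D_8 = 1.84.
V_7 = D_8/(r−g) = 1.84/(0.111−0.048) = 29.2063
P₀ = V_7/(1+r)^7 = 29.2063/(1+0.111)^7 = 13.9791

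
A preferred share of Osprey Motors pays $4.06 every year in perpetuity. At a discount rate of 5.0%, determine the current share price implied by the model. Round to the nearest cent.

Zero-growth DDM (perpetuity): P₀ = D/r = 4.06 / 0.05 = 81.2000

$81.20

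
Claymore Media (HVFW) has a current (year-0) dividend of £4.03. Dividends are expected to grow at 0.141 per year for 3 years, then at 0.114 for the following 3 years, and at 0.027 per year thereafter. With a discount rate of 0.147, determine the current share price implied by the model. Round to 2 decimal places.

Three-stage DDM. Project D₁…D_6; terminal Gordon value at t=6 with g = 0.027; discount at r = 0.147.
D_1 = 4.5982
D_2 = 5.2466
D_3 = 5.9863
D_4 = 6.6688
D_5 = 7.4290
D_6 = 8.2759
TV_6 = 8.4994/(0.147−0.027) = 70.8283
P₀ = Σ Dₜ/(1+r)ᵗ + TV_6/(1+r)^6 = 54.2982

£54.30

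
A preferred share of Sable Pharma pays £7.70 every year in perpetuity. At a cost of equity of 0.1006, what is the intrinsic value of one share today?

Zero-growth DDM (perpetuity): P₀ = D/r = 7.70 / 0.1006 = 76.5408

£76.54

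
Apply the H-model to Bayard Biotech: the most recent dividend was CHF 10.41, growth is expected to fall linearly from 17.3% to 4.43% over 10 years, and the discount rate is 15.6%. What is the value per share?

CHF 157.30

H-model: P₀ = D₀[(1+g_L) + H(g_S−g_L)]/(r−g_L), with H = 10/2 = 5.
P₀ = 10.41 × [(1+0.0443) + 5×(0.173−0.0443)] / (0.156−0.0443)
   = 10.41 × 1.6878 / 0.1117 = 157.2963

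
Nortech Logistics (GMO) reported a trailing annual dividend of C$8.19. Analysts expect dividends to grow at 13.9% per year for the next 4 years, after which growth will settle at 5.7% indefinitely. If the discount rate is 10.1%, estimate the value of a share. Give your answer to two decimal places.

C$261.03

Two-stage DDM. Project D₁…D_4 at 0.139, terminal growth 0.057, discount at r = 0.101.
D_1 = 9.3284
D_2 = 10.6251
D_3 = 12.1019
D_4 = 13.7841
Terminal value at t=4: TV = D_5/(r−g) = 14.5698/(0.101−0.057) = 331.1320
P₀ = 9.3284/(1+0.101)^1 + 10.6251/(1+0.101)^2 + 12.1019/(1+0.101)^3 + 13.7841/(1+0.101)^4 + 331.1320/(1+0.101)^4 = 261.0330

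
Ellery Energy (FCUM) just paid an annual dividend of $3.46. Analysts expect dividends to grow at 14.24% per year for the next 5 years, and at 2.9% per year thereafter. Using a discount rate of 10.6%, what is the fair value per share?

Two-stage DDM. Project D₁…D_5 at 0.1424, terminal growth 0.029, discount at r = 0.106.
D_1 = 3.9527
D_2 = 4.5156
D_3 = 5.1586
D_4 = 5.8932
D_5 = 6.7324
Terminal value at t=5: TV = D_6/(r−g) = 6.9276/(0.106−0.029) = 89.9688
P₀ = 3.9527/(1+0.106)^1 + 4.5156/(1+0.106)^2 + 5.1586/(1+0.106)^3 + 5.8932/(1+0.106)^4 + 6.7324/(1+0.106)^5 + 89.9688/(1+0.106)^5 = 73.4495

$73.45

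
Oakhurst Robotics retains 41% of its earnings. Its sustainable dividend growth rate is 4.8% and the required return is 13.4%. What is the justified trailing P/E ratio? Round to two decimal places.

7.19

Payout ratio b = 1 − 0.41 = 0.59.
Justified trailing P/E = b(1+g)/(r−g) = 0.59×(1+0.048)/(0.134−0.048) = 7.1898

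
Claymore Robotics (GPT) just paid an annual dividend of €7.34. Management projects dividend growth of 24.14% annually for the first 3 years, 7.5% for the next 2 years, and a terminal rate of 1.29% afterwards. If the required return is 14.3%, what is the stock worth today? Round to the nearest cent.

€107.96

Three-stage DDM. Project D₁…D_5; terminal Gordon value at t=5 with g = 0.0129; discount at r = 0.143.
D_1 = 9.1119
D_2 = 11.3115
D_3 = 14.0421
D_4 = 15.0952
D_5 = 16.2274
TV_5 = 16.4367/(0.143−0.0129) = 126.3390
P₀ = Σ Dₜ/(1+r)ᵗ + TV_5/(1+r)^5 = 107.9557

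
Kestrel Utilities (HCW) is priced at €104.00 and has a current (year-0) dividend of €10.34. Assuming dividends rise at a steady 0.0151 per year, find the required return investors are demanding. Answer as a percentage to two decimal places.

Rearranging the constant-growth DDM: r = D₁/P₀ + g.
D₁ = 10.34 × (1 + 0.0151) = 10.4961.
r = 10.4961 / 104.00 + 0.0151 = 0.10092 + 0.0151 = 0.11602

11.60%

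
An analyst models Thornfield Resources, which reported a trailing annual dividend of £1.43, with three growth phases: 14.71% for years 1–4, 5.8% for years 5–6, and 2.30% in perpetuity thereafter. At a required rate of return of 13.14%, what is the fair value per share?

Three-stage DDM. Project D₁…D_6; terminal Gordon value at t=6 with g = 0.023; discount at r = 0.1314.
D_1 = 1.6404
D_2 = 1.8816
D_3 = 2.1584
D_4 = 2.4759
D_5 = 2.6196
D_6 = 2.7715
TV_6 = 2.8352/(0.1314−0.023) = 26.1552
P₀ = Σ Dₜ/(1+r)ᵗ + TV_6/(1+r)^6 = 21.1254

£21.13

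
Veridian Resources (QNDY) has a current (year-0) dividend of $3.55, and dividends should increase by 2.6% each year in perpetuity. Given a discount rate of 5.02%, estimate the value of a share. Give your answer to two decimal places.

Gordon growth model: P₀ = D₁/(r − g). D₁ = 3.55 × (1 + 0.026) = 3.6423.
P₀ = 3.6423 / (0.0502 − 0.026) = 3.6423 / 0.0242 = 150.5083

$150.51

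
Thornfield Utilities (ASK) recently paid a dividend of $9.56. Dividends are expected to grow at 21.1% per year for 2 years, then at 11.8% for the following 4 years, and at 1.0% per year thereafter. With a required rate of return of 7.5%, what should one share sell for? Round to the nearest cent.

Three-stage DDM. Project D₁…D_6; terminal Gordon value at t=6 with g = 0.01; discount at r = 0.075.
D_1 = 11.5772
D_2 = 14.0199
D_3 = 15.6743
D_4 = 17.5239
D_5 = 19.5917
D_6 = 21.9035
TV_6 = 22.1225/(0.075−0.01) = 340.3466
P₀ = Σ Dₜ/(1+r)ᵗ + TV_6/(1+r)^6 = 297.0113

$297.01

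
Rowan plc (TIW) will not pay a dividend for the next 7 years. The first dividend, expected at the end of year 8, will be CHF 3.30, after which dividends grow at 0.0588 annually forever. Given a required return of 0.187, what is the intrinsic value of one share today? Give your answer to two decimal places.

CHF 7.75

Deferred-dividend DDM. At t=7 the remaining stream is a growing perpetuity with first payment D_8 = 3.30.
V_7 = D_8/(r−g) = 3.30/(0.187−0.0588) = 25.7410
P₀ = V_7/(1+r)^7 = 25.7410/(1+0.187)^7 = 7.7530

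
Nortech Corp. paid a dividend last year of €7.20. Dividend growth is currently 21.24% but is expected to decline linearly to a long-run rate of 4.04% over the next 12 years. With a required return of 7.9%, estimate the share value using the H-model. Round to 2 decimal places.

H-model: P₀ = D₀[(1+g_L) + H(g_S−g_L)]/(r−g_L), with H = 12/2 = 6.
P₀ = 7.20 × [(1+0.0404) + 6×(0.2124−0.0404)] / (0.079−0.0404)
   = 7.20 × 2.0724 / 0.0386 = 386.5617

€386.56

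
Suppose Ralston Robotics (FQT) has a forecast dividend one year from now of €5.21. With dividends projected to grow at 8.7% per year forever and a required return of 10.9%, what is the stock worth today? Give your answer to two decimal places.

€236.82

Gordon growth model: P₀ = D₁/(r − g), with D₁ = 5.21 given directly.
P₀ = 5.2100 / (0.109 − 0.087) = 5.2100 / 0.022 = 236.8182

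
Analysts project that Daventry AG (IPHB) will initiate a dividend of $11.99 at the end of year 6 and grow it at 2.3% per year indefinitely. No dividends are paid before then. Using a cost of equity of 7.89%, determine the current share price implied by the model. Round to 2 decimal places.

Deferred-dividend DDM. At t=5 the remaining stream is a growing perpetuity with first payment D_6 = 11.99.
V_5 = D_6/(r−g) = 11.99/(0.0789−0.023) = 214.4902
P₀ = V_5/(1+r)^5 = 214.4902/(1+0.0789)^5 = 146.7241

$146.72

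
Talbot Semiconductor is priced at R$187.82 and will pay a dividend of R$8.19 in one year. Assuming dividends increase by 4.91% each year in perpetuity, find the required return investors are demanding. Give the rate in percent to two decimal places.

9.27%

Rearranging the constant-growth DDM: r = D₁/P₀ + g.
r = 8.1900 / 187.82 + 0.0491 = 0.04361 + 0.0491 = 0.09271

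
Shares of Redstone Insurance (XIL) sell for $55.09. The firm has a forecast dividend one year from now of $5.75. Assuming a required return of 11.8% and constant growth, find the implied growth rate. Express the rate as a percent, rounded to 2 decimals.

From P₀ = D₁/(r − g), the implied growth is g = r − D₁/P₀.
g = 0.118 − 5.75/55.09 = 0.118 − 0.10437 = 0.01363

1.36%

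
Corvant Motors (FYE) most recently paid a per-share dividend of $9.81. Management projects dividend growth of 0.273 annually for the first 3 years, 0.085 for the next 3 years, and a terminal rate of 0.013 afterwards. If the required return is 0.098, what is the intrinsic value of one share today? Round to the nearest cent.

Three-stage DDM. Project D₁…D_6; terminal Gordon value at t=6 with g = 0.013; discount at r = 0.098.
D_1 = 12.4881
D_2 = 15.8974
D_3 = 20.2374
D_4 = 21.9576
D_5 = 23.8239
D_6 = 25.8490
TV_6 = 26.1850/(0.098−0.013) = 308.0590
P₀ = Σ Dₜ/(1+r)ᵗ + TV_6/(1+r)^6 = 260.4342

$260.43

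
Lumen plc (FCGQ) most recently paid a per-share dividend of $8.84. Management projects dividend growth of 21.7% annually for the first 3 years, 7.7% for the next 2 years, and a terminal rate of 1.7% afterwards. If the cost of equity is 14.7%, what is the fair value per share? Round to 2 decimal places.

$121.95

Three-stage DDM. Project D₁…D_5; terminal Gordon value at t=5 with g = 0.017; discount at r = 0.147.
D_1 = 10.7583
D_2 = 13.0928
D_3 = 15.9340
D_4 = 17.1609
D_5 = 18.4823
TV_5 = 18.7965/(0.147−0.017) = 144.5883
P₀ = Σ Dₜ/(1+r)ᵗ + TV_5/(1+r)^5 = 121.9462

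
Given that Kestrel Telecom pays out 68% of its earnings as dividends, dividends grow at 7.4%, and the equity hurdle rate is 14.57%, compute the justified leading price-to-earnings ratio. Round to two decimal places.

Justified leading P/E = b/(r−g) = 0.68/(0.1457−0.074) = 9.4840

9.48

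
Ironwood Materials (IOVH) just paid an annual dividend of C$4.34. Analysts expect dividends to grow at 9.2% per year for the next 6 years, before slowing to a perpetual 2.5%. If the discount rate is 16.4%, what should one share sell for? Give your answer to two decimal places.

Two-stage DDM. Project D₁…D_6 at 0.092, terminal growth 0.025, discount at r = 0.164.
D_1 = 4.7393
D_2 = 5.1753
D_3 = 5.6514
D_4 = 6.1714
D_5 = 6.7391
D_6 = 7.3591
Terminal value at t=6: TV = D_7/(r−g) = 7.5431/(0.164−0.025) = 54.2669
P₀ = 4.7393/(1+0.164)^1 + 5.1753/(1+0.164)^2 + 5.6514/(1+0.164)^3 + 6.1714/(1+0.164)^4 + 6.7391/(1+0.164)^5 + 7.3591/(1+0.164)^6 + 54.2669/(1+0.164)^6 = 42.7671

C$42.77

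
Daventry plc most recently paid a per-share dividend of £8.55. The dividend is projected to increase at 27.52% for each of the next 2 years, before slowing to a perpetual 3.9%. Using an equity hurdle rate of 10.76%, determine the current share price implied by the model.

£192.83

Two-stage DDM. Project D₁…D_2 at 0.2752, terminal growth 0.039, discount at r = 0.1076.
D_1 = 10.9030
D_2 = 13.9035
Terminal value at t=2: TV = D_3/(r−g) = 14.4457/(0.1076−0.039) = 210.5786
P₀ = 10.9030/(1+0.1076)^1 + 13.9035/(1+0.1076)^2 + 210.5786/(1+0.1076)^2 = 192.8288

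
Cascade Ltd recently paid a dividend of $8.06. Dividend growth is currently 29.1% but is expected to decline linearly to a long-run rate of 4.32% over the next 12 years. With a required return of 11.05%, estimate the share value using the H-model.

H-model: P₀ = D₀[(1+g_L) + H(g_S−g_L)]/(r−g_L), with H = 12/2 = 6.
P₀ = 8.06 × [(1+0.0432) + 6×(0.291−0.0432)] / (0.1105−0.0432)
   = 8.06 × 2.5300 / 0.0673 = 302.9985

$303.00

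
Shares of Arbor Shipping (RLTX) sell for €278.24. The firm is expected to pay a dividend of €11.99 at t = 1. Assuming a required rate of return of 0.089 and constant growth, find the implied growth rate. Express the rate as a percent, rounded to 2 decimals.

From P₀ = D₁/(r − g), the implied growth is g = r − D₁/P₀.
g = 0.089 − 11.99/278.24 = 0.089 − 0.04309 = 0.04591

4.59%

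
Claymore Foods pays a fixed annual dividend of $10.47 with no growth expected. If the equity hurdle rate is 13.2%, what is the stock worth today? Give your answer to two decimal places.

Zero-growth DDM (perpetuity): P₀ = D/r = 10.47 / 0.132 = 79.3182

$79.32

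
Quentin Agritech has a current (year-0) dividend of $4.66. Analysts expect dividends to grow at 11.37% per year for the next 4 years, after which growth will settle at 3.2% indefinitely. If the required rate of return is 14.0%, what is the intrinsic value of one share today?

Two-stage DDM. Project D₁…D_4 at 0.1137, terminal growth 0.032, discount at r = 0.14.
D_1 = 5.1898
D_2 = 5.7799
D_3 = 6.4371
D_4 = 7.1690
Terminal value at t=4: TV = D_5/(r−g) = 7.3984/(0.14−0.032) = 68.5038
P₀ = 5.1898/(1+0.14)^1 + 5.7799/(1+0.14)^2 + 6.4371/(1+0.14)^3 + 7.1690/(1+0.14)^4 + 68.5038/(1+0.14)^4 = 58.1492

$58.15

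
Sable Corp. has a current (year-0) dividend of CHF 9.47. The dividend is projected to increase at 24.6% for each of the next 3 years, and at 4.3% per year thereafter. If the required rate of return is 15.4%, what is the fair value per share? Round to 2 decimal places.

Two-stage DDM. Project D₁…D_3 at 0.246, terminal growth 0.043, discount at r = 0.154.
D_1 = 11.7996
D_2 = 14.7023
D_3 = 18.3191
Terminal value at t=3: TV = D_4/(r−g) = 19.1068/(0.154−0.043) = 172.1335
P₀ = 11.7996/(1+0.154)^1 + 14.7023/(1+0.154)^2 + 18.3191/(1+0.154)^3 + 172.1335/(1+0.154)^3 = 145.1931

CHF 145.19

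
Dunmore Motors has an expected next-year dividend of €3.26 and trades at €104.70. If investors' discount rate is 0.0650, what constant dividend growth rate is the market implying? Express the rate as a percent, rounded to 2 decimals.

From P₀ = D₁/(r − g), the implied growth is g = r − D₁/P₀.
g = 0.065 − 3.26/104.70 = 0.065 − 0.03114 = 0.03386

3.39%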